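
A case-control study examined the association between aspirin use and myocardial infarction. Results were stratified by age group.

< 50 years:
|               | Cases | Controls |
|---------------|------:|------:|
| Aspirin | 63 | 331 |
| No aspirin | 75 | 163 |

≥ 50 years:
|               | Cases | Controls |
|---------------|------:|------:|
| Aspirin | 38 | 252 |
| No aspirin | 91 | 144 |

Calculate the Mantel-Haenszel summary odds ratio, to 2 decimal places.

OR_MH = Σ(aᵢdᵢ/nᵢ) / Σ(bᵢcᵢ/nᵢ), where nᵢ is the stratum total.
Stratum 1 (< 50 years): n = 632; a·d/n = 63·163/632 = 16.2484; b·c/n = 331·75/632 = 39.2801
Stratum 2 (≥ 50 years): n = 525; a·d/n = 38·144/525 = 10.4229; b·c/n = 252·91/525 = 43.6800
OR_MH = (16.2484 + 10.4229) / (39.2801 + 43.6800) = 26.6713 / 82.9601 = 0.32150

0.32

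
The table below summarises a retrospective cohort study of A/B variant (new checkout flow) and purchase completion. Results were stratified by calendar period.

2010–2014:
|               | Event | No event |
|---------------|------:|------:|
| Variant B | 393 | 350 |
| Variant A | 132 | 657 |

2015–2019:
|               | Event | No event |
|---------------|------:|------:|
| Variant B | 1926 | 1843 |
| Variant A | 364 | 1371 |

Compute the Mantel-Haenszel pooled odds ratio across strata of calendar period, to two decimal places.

OR_MH = Σ(aᵢdᵢ/nᵢ) / Σ(bᵢcᵢ/nᵢ), where nᵢ is the stratum total.
Stratum 1 (2010–2014): n = 1532; a·d/n = 393·657/1532 = 168.5385; b·c/n = 350·132/1532 = 30.1567
Stratum 2 (2015–2019): n = 5504; a·d/n = 1926·1371/5504 = 479.7504; b·c/n = 1843·364/5504 = 121.8844
OR_MH = (168.5385 + 479.7504) / (30.1567 + 121.8844) = 648.2889 / 152.0411 = 4.26391

4.26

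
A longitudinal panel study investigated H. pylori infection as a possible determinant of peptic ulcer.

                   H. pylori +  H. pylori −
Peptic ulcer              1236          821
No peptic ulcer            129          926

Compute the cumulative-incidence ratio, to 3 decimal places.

1.927

Reading the table with exposure as columns: a = 1236 (H. pylori +, case), b = 129 (H. pylori +, non-case), c = 821 (H. pylori −, case), d = 926.
Risk in exposed = 1236/1365 = 0.90549; risk in unexposed = 821/1747 = 0.46995.
RR = 0.90549 / 0.46995 = 1.92680
The risk among the exposed is 1.93 times that among the unexposed.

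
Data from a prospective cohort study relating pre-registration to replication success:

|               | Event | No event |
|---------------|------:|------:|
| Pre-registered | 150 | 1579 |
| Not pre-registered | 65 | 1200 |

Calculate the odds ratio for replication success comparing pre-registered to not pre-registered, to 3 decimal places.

Cells: a = 150, b = 1579, c = 65, d = 1200.
OR = (a·d)/(b·c) = (150 × 1200) / (1579 × 65) = 180000 / 102635 = 1.75379
The odds of replication success are about 1.75 times as high in the pre-registered group.

1.754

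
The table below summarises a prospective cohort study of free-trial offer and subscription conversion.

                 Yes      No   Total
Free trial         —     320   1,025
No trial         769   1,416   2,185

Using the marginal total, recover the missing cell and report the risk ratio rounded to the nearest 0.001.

The missing cell is in the exposed row: 1025 − 320 = 705.
So a = 705, b = 320, c = 769, d = 1416.
RR = [a/(a+b)] / [c/(c+d)] = (705/1025) / (769/2185) = 0.68780/0.35195 = 1.95430

1.954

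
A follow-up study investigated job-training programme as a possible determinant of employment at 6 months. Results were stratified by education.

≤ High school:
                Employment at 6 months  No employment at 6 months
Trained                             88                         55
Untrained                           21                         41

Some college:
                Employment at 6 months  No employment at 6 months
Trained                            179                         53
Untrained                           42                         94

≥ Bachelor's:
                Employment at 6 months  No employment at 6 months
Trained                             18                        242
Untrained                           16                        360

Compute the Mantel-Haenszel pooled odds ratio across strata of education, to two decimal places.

4.14

OR_MH = Σ(aᵢdᵢ/nᵢ) / Σ(bᵢcᵢ/nᵢ), where nᵢ is the stratum total.
Stratum 1 (≤ High school): n = 205; a·d/n = 88·41/205 = 17.6000; b·c/n = 55·21/205 = 5.6341
Stratum 2 (Some college): n = 368; a·d/n = 179·94/368 = 45.7228; b·c/n = 53·42/368 = 6.0489
Stratum 3 (≥ Bachelor's): n = 636; a·d/n = 18·360/636 = 10.1887; b·c/n = 242·16/636 = 6.0881
OR_MH = (17.6000 + 45.7228 + 10.1887) / (5.6341 + 6.0489 + 6.0881) = 73.5115 / 17.7711 = 4.13657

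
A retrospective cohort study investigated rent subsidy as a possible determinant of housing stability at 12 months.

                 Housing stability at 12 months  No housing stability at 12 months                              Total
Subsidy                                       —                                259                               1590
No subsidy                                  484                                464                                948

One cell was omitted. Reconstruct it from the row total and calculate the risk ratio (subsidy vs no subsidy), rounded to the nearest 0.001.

The missing cell is in the exposed row: 1590 − 259 = 1331.
So a = 1331, b = 259, c = 484, d = 464.
RR = [a/(a+b)] / [c/(c+d)] = (1331/1590) / (484/948) = 0.83711/0.51055 = 1.63962

1.640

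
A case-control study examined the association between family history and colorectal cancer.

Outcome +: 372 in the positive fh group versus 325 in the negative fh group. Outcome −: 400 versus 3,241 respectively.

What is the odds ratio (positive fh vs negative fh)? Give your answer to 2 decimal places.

From the description: a = 372, b = 400, c = 325, d = 3241.
OR = (a·d)/(b·c) = (372 × 3241) / (400 × 325) = 1205652 / 130000 = 9.27425
The odds of colorectal cancer are about 9.27 times as high in the positive fh group.

9.27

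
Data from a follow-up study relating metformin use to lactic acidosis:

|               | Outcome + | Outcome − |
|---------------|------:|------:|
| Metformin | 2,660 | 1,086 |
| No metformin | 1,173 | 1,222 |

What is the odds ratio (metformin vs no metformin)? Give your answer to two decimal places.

Cells: a = 2660, b = 1086, c = 1173, d = 1222.
OR = (a·d)/(b·c) = (2660 × 1222) / (1086 × 1173) = 3250520 / 1273878 = 2.55167
The odds of lactic acidosis are about 2.55 times as high in the metformin group.

2.55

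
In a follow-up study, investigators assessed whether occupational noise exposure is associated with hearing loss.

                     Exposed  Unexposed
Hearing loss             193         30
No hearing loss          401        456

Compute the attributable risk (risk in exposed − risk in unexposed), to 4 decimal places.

Reading the table with exposure as columns: a = 193 (Exposed, case), b = 401 (Exposed, non-case), c = 30 (Unexposed, case), d = 456.
Risk in exposed = 193/594 = 0.324916; risk in unexposed = 30/486 = 0.061728.
Risk difference = 0.324916 − 0.061728 = 0.263187

0.2632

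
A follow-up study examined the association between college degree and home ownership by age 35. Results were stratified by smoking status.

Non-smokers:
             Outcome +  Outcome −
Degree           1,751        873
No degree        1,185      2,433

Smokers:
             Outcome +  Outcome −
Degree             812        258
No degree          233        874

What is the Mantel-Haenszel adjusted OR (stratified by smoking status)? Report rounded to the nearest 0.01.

OR_MH = Σ(aᵢdᵢ/nᵢ) / Σ(bᵢcᵢ/nᵢ), where nᵢ is the stratum total.
Stratum 1 (Non-smokers): n = 6242; a·d/n = 1751·2433/6242 = 682.5029; b·c/n = 873·1185/6242 = 165.7329
Stratum 2 (Smokers): n = 2177; a·d/n = 812·874/2177 = 325.9936; b·c/n = 258·233/2177 = 27.6132
OR_MH = (682.5029 + 325.9936) / (165.7329 + 27.6132) = 1008.4965 / 193.3462 = 5.21601

5.22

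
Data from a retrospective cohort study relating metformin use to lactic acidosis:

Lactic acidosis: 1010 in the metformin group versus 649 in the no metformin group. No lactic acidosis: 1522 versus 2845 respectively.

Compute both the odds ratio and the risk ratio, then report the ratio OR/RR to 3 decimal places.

From the description: a = 1010, b = 1522, c = 649, d = 2845.
OR = (1010·2845)/(1522·649) = 2873450/987778 = 2.90900
Risk in exposed = 1010/2532 = 0.39889; risk in unexposed = 649/3494 = 0.18575; RR = 2.14751
OR/RR = 2.90900 / 2.14751 = 1.35459
The outcome is not rare, so the OR lies further from 1 than the RR.

1.355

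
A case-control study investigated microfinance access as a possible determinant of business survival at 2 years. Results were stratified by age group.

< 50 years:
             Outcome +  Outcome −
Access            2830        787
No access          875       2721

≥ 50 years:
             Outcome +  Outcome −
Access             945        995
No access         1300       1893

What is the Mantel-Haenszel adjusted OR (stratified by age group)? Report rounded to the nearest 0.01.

OR_MH = Σ(aᵢdᵢ/nᵢ) / Σ(bᵢcᵢ/nᵢ), where nᵢ is the stratum total.
Stratum 1 (< 50 years): n = 7213; a·d/n = 2830·2721/7213 = 1067.5766; b·c/n = 787·875/7213 = 95.4700
Stratum 2 (≥ 50 years): n = 5133; a·d/n = 945·1893/5133 = 348.5067; b·c/n = 995·1300/5133 = 251.9969
OR_MH = (1067.5766 + 348.5067) / (95.4700 + 251.9969) = 1416.0833 / 347.4669 = 4.07545

4.08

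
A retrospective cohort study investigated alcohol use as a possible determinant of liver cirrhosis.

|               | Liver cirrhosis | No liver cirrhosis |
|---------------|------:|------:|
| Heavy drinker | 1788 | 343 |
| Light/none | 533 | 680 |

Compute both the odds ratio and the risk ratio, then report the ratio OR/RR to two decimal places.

3.48

Cells: a = 1788, b = 343, c = 533, d = 680.
OR = (1788·680)/(343·533) = 1215840/182819 = 6.65051
Risk in exposed = 1788/2131 = 0.83904; risk in unexposed = 533/1213 = 0.43941; RR = 1.90949
OR/RR = 6.65051 / 1.90949 = 3.48287
The outcome is not rare, so the OR lies further from 1 than the RR.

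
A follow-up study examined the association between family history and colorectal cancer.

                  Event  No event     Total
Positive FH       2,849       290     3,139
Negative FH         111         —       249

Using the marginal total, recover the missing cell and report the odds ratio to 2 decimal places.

The missing cell is in the unexposed row: 249 − 111 = 138.
So a = 2849, b = 290, c = 111, d = 138.
OR = (a·d)/(b·c) = (2849 × 138) / (290 × 111) = 393162 / 32190 = 12.21379

12.21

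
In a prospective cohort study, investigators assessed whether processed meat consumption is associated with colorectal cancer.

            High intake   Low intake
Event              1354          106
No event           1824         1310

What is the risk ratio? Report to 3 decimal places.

Reading the table with exposure as columns: a = 1354 (High intake, case), b = 1824 (High intake, non-case), c = 106 (Low intake, case), d = 1310.
Risk in exposed = 1354/3178 = 0.42605; risk in unexposed = 106/1416 = 0.07486.
RR = 0.42605 / 0.07486 = 5.69144
The risk among the exposed is 5.69 times that among the unexposed.

5.691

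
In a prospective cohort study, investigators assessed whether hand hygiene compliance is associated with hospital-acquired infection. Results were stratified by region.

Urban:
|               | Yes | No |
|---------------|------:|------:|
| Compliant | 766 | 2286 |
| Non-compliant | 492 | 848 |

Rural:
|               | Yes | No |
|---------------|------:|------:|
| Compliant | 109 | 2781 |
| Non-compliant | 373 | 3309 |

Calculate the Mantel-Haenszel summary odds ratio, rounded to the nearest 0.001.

OR_MH = Σ(aᵢdᵢ/nᵢ) / Σ(bᵢcᵢ/nᵢ), where nᵢ is the stratum total.
Stratum 1 (Urban): n = 4392; a·d/n = 766·848/4392 = 147.8980; b·c/n = 2286·492/4392 = 256.0820
Stratum 2 (Rural): n = 6572; a·d/n = 109·3309/6572 = 54.8815; b·c/n = 2781·373/6572 = 157.8383
OR_MH = (147.8980 + 54.8815) / (256.0820 + 157.8383) = 202.7795 / 413.9202 = 0.48990

0.490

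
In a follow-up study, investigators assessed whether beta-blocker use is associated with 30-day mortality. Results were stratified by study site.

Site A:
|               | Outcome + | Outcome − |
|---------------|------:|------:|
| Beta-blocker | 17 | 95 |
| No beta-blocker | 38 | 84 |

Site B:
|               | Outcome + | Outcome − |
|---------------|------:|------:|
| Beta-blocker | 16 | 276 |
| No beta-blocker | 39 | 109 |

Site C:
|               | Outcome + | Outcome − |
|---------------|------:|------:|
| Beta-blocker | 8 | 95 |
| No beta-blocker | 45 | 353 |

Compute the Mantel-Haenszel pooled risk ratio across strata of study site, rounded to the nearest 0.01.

0.39

RR_MH = Σ(aᵢ·n₀ᵢ/nᵢ) / Σ(cᵢ·n₁ᵢ/nᵢ), with n₁ᵢ = aᵢ+bᵢ (exposed), n₀ᵢ = cᵢ+dᵢ (unexposed), nᵢ = n₁ᵢ+n₀ᵢ.
Stratum 1 (Site A): n₁ = 112, n₀ = 122, n = 234; a·n₀/n = 17·122/234 = 8.8632; c·n₁/n = 38·112/234 = 18.1880
Stratum 2 (Site B): n₁ = 292, n₀ = 148, n = 440; a·n₀/n = 16·148/440 = 5.3818; c·n₁/n = 39·292/440 = 25.8818
Stratum 3 (Site C): n₁ = 103, n₀ = 398, n = 501; a·n₀/n = 8·398/501 = 6.3553; c·n₁/n = 45·103/501 = 9.2515
RR_MH = (8.8632 + 5.3818 + 6.3553) / (18.1880 + 25.8818 + 9.2515) = 20.6004 / 53.3213 = 0.38634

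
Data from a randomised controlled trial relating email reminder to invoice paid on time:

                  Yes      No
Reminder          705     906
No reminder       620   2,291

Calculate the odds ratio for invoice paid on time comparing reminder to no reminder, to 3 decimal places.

Cells: a = 705, b = 906, c = 620, d = 2291.
OR = (a·d)/(b·c) = (705 × 2291) / (906 × 620) = 1615155 / 561720 = 2.87537
The odds of invoice paid on time are about 2.88 times as high in the reminder group.

2.875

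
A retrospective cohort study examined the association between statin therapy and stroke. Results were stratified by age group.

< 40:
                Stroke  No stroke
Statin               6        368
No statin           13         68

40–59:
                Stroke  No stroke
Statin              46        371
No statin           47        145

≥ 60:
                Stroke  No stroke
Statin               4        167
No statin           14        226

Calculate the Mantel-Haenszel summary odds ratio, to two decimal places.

0.31

OR_MH = Σ(aᵢdᵢ/nᵢ) / Σ(bᵢcᵢ/nᵢ), where nᵢ is the stratum total.
Stratum 1 (< 40): n = 455; a·d/n = 6·68/455 = 0.8967; b·c/n = 368·13/455 = 10.5143
Stratum 2 (40–59): n = 609; a·d/n = 46·145/609 = 10.9524; b·c/n = 371·47/609 = 28.6322
Stratum 3 (≥ 60): n = 411; a·d/n = 4·226/411 = 2.1995; b·c/n = 167·14/411 = 5.6886
OR_MH = (0.8967 + 10.9524 + 2.1995) / (10.5143 + 28.6322 + 5.6886) = 14.0486 / 44.8350 = 0.31334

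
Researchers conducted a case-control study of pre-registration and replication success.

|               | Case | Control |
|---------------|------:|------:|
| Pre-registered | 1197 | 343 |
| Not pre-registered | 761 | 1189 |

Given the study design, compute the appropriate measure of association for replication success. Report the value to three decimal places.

5.453

Cells: a = 1197, b = 343, c = 761, d = 1189.
This is a case-control study: participants were sampled on outcome status, so risks in the source population cannot be estimated directly — relative risk is not valid here. The odds ratio is the appropriate measure.
OR = (a·d)/(b·c) = (1197 × 1189) / (343 × 761) = 1423233 / 261023 = 5.45252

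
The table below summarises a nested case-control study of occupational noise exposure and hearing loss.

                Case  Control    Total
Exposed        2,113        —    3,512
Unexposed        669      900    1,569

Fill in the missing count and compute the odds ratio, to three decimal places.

The missing cell is in the exposed row: 3512 − 2113 = 1399.
So a = 2113, b = 1399, c = 669, d = 900.
OR = (a·d)/(b·c) = (2113 × 900) / (1399 × 669) = 1901700 / 935931 = 2.03188

2.032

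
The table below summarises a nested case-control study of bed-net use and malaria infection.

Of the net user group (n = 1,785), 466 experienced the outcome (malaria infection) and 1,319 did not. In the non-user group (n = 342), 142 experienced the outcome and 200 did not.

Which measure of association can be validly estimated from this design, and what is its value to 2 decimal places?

0.50

From the description: a = 466, b = 1319, c = 142, d = 200.
This is a nested case-control study: participants were sampled on outcome status, so risks in the source population cannot be estimated directly — relative risk is not valid here. The odds ratio is the appropriate measure.
OR = (a·d)/(b·c) = (466 × 200) / (1319 × 142) = 93200 / 187298 = 0.49760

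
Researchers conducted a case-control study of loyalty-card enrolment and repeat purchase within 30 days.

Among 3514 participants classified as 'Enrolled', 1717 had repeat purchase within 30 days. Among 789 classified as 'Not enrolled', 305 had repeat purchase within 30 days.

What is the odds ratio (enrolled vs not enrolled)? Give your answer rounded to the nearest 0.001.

1.516

From the description: a = 1717, b = 1797, c = 305, d = 484.
OR = (a·d)/(b·c) = (1717 × 484) / (1797 × 305) = 831028 / 548085 = 1.51624
The odds of repeat purchase within 30 days are about 1.52 times as high in the enrolled group.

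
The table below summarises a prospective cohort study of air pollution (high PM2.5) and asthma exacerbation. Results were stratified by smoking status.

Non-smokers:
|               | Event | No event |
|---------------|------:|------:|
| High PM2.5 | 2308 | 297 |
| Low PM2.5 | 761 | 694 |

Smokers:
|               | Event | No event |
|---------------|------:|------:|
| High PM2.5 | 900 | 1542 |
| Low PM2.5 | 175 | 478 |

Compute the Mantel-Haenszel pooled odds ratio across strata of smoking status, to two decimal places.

OR_MH = Σ(aᵢdᵢ/nᵢ) / Σ(bᵢcᵢ/nᵢ), where nᵢ is the stratum total.
Stratum 1 (Non-smokers): n = 4060; a·d/n = 2308·694/4060 = 394.5202; b·c/n = 297·761/4060 = 55.6692
Stratum 2 (Smokers): n = 3095; a·d/n = 900·478/3095 = 138.9984; b·c/n = 1542·175/3095 = 87.1890
OR_MH = (394.5202 + 138.9984) / (55.6692 + 87.1890) = 533.5186 / 142.8582 = 3.73460

3.73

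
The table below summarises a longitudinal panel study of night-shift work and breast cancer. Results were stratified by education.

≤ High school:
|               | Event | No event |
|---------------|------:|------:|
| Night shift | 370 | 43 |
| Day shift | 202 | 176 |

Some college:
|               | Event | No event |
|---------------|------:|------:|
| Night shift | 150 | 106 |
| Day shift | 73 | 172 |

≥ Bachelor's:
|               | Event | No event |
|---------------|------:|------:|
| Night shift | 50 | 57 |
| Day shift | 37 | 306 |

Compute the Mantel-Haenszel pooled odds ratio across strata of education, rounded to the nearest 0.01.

5.39

OR_MH = Σ(aᵢdᵢ/nᵢ) / Σ(bᵢcᵢ/nᵢ), where nᵢ is the stratum total.
Stratum 1 (≤ High school): n = 791; a·d/n = 370·176/791 = 82.3262; b·c/n = 43·202/791 = 10.9810
Stratum 2 (Some college): n = 501; a·d/n = 150·172/501 = 51.4970; b·c/n = 106·73/501 = 15.4451
Stratum 3 (≥ Bachelor's): n = 450; a·d/n = 50·306/450 = 34.0000; b·c/n = 57·37/450 = 4.6867
OR_MH = (82.3262 + 51.4970 + 34.0000) / (10.9810 + 15.4451 + 4.6867) = 167.8232 / 31.1128 = 5.39402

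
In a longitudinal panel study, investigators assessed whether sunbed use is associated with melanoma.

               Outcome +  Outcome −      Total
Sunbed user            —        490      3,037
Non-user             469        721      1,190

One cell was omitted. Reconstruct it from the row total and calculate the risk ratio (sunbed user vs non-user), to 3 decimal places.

The missing cell is in the exposed row: 3037 − 490 = 2547.
So a = 2547, b = 490, c = 469, d = 721.
RR = [a/(a+b)] / [c/(c+d)] = (2547/3037) / (469/1190) = 0.83866/0.39412 = 2.12793

2.128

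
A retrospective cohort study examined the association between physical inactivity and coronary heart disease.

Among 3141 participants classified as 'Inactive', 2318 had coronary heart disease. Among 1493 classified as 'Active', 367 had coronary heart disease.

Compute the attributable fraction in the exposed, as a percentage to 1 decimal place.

66.7

From the description: a = 2318, b = 823, c = 367, d = 1126.
Risk in exposed = 2318/3141 = 0.73798; risk in unexposed = 367/1493 = 0.24581.
RR = 0.73798/0.24581 = 3.00220
AR% = (RR − 1)/RR × 100 = (3.00220 − 1)/3.00220 × 100 = 66.6911%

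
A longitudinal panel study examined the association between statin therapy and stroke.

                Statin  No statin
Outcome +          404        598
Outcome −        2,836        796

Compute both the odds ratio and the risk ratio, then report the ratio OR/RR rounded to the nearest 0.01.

Reading the table with exposure as columns: a = 404 (Statin, case), b = 2836 (Statin, non-case), c = 598 (No statin, case), d = 796.
OR = (404·796)/(2836·598) = 321584/1695928 = 0.18962
Risk in exposed = 404/3240 = 0.12469; risk in unexposed = 598/1394 = 0.42898; RR = 0.29067
OR/RR = 0.18962 / 0.29067 = 0.65236
The outcome is not rare, so the OR lies further from 1 than the RR.

0.65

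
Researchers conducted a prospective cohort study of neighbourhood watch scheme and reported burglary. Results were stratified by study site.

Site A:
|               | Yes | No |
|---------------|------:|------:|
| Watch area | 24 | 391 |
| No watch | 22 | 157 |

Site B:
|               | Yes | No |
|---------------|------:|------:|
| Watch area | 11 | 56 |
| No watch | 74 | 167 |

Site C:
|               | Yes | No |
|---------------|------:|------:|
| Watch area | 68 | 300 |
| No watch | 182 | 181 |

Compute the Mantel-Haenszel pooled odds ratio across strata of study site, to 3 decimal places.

OR_MH = Σ(aᵢdᵢ/nᵢ) / Σ(bᵢcᵢ/nᵢ), where nᵢ is the stratum total.
Stratum 1 (Site A): n = 594; a·d/n = 24·157/594 = 6.3434; b·c/n = 391·22/594 = 14.4815
Stratum 2 (Site B): n = 308; a·d/n = 11·167/308 = 5.9643; b·c/n = 56·74/308 = 13.4545
Stratum 3 (Site C): n = 731; a·d/n = 68·181/731 = 16.8372; b·c/n = 300·182/731 = 74.6922
OR_MH = (6.3434 + 5.9643 + 16.8372) / (14.4815 + 13.4545 + 74.6922) = 29.1449 / 102.6282 = 0.28399

0.284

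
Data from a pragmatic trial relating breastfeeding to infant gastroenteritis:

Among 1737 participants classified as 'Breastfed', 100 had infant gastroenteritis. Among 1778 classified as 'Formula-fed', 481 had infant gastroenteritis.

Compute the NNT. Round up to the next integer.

Risk in treated group = 100/1737 = 0.05757; risk in control = 481/1778 = 0.27053.
Absolute risk reduction = 0.27053 − 0.05757 = 0.21296
NNT = 1 / ARR = 1 / 0.21296 = 4.696 → round up → 5

5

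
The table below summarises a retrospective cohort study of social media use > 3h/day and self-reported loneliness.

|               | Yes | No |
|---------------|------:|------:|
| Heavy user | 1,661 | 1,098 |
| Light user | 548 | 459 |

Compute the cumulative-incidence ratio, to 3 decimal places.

1.106

Cells: a = 1661, b = 1098, c = 548, d = 459.
Risk in exposed = 1661/2759 = 0.60203; risk in unexposed = 548/1007 = 0.54419.
RR = 0.60203 / 0.54419 = 1.10628
The risk among the exposed is 1.11 times that among the unexposed.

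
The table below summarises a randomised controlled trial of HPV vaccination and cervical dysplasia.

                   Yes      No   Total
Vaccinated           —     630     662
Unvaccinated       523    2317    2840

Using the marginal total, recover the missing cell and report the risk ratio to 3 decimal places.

The missing cell is in the exposed row: 662 − 630 = 32.
So a = 32, b = 630, c = 523, d = 2317.
RR = [a/(a+b)] / [c/(c+d)] = (32/662) / (523/2840) = 0.04834/0.18415 = 0.26249

0.262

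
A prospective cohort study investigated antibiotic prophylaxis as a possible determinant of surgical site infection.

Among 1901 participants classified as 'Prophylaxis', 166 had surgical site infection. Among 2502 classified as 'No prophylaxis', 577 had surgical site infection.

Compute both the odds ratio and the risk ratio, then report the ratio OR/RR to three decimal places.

0.843

From the description: a = 166, b = 1735, c = 577, d = 1925.
OR = (166·1925)/(1735·577) = 319550/1001095 = 0.31920
Risk in exposed = 166/1901 = 0.08732; risk in unexposed = 577/2502 = 0.23062; RR = 0.37865
OR/RR = 0.31920 / 0.37865 = 0.84300
The outcome is not rare, so the OR lies further from 1 than the RR.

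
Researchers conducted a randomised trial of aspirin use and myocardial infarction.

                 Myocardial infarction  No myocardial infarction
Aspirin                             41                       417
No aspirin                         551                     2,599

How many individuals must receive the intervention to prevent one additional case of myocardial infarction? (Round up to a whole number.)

Risk in treated group = 41/458 = 0.08952; risk in control = 551/3150 = 0.17492.
Absolute risk reduction = 0.17492 − 0.08952 = 0.08540
NNT = 1 / ARR = 1 / 0.08540 = 11.709 → round up → 12

12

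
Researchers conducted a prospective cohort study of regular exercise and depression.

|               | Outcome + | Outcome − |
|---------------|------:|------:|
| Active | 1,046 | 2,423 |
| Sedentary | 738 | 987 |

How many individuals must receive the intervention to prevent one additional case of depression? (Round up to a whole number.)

Risk in treated group = 1046/3469 = 0.30153; risk in control = 738/1725 = 0.42783.
Absolute risk reduction = 0.42783 − 0.30153 = 0.12630
NNT = 1 / ARR = 1 / 0.12630 = 7.918 → round up → 8

8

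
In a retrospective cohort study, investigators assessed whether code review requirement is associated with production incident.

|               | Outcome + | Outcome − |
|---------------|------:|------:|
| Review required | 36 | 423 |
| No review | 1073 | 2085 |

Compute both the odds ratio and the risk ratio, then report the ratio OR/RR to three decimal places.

Cells: a = 36, b = 423, c = 1073, d = 2085.
OR = (36·2085)/(423·1073) = 75060/453879 = 0.16537
Risk in exposed = 36/459 = 0.07843; risk in unexposed = 1073/3158 = 0.33977; RR = 0.23084
OR/RR = 0.16537 / 0.23084 = 0.71642
The outcome is not rare, so the OR lies further from 1 than the RR.

0.716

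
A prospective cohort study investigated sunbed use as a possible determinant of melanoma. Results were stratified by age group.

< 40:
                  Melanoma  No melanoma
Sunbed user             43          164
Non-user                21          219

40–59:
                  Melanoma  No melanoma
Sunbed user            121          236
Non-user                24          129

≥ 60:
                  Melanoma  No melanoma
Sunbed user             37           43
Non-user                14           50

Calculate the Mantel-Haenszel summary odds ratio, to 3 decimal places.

2.806

OR_MH = Σ(aᵢdᵢ/nᵢ) / Σ(bᵢcᵢ/nᵢ), where nᵢ is the stratum total.
Stratum 1 (< 40): n = 447; a·d/n = 43·219/447 = 21.0671; b·c/n = 164·21/447 = 7.7047
Stratum 2 (40–59): n = 510; a·d/n = 121·129/510 = 30.6059; b·c/n = 236·24/510 = 11.1059
Stratum 3 (≥ 60): n = 144; a·d/n = 37·50/144 = 12.8472; b·c/n = 43·14/144 = 4.1806
OR_MH = (21.0671 + 30.6059 + 12.8472) / (7.7047 + 11.1059 + 4.1806) = 64.5202 / 22.9911 = 2.80631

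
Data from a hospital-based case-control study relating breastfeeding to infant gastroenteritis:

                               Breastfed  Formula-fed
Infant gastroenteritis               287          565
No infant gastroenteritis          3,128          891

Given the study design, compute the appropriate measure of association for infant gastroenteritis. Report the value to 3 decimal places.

Reading the table with exposure as columns: a = 287 (Breastfed, case), b = 3128 (Breastfed, non-case), c = 565 (Formula-fed, case), d = 891.
This is a hospital-based case-control study: participants were sampled on outcome status, so risks in the source population cannot be estimated directly — relative risk is not valid here. The odds ratio is the appropriate measure.
OR = (a·d)/(b·c) = (287 × 891) / (3128 × 565) = 255717 / 1767320 = 0.14469

0.145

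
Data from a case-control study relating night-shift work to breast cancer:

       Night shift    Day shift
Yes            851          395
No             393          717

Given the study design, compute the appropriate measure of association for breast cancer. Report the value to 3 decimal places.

Reading the table with exposure as columns: a = 851 (Night shift, case), b = 393 (Night shift, non-case), c = 395 (Day shift, case), d = 717.
This is a case-control study: participants were sampled on outcome status, so risks in the source population cannot be estimated directly — relative risk is not valid here. The odds ratio is the appropriate measure.
OR = (a·d)/(b·c) = (851 × 717) / (393 × 395) = 610167 / 155235 = 3.93060

3.931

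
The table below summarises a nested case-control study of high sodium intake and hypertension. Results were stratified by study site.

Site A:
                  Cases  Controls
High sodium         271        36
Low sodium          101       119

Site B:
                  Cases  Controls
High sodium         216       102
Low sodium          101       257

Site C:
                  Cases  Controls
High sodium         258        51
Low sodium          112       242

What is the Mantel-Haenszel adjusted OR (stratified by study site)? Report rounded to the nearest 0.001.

OR_MH = Σ(aᵢdᵢ/nᵢ) / Σ(bᵢcᵢ/nᵢ), where nᵢ is the stratum total.
Stratum 1 (Site A): n = 527; a·d/n = 271·119/527 = 61.1935; b·c/n = 36·101/527 = 6.8994
Stratum 2 (Site B): n = 676; a·d/n = 216·257/676 = 82.1183; b·c/n = 102·101/676 = 15.2396
Stratum 3 (Site C): n = 663; a·d/n = 258·242/663 = 94.1719; b·c/n = 51·112/663 = 8.6154
OR_MH = (61.1935 + 82.1183 + 94.1719) / (6.8994 + 15.2396 + 8.6154) = 237.4838 / 30.7545 = 7.72193

7.722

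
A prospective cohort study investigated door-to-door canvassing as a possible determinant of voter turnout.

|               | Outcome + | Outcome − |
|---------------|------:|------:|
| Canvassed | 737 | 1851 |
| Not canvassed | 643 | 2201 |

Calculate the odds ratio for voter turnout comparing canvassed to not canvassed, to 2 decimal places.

Cells: a = 737, b = 1851, c = 643, d = 2201.
OR = (a·d)/(b·c) = (737 × 2201) / (1851 × 643) = 1622137 / 1190193 = 1.36292
The odds of voter turnout are about 1.36 times as high in the canvassed group.

1.36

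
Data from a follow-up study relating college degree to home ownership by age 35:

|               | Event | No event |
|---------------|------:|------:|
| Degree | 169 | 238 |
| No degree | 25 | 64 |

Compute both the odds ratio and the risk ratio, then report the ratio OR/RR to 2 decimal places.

1.23

Cells: a = 169, b = 238, c = 25, d = 64.
OR = (169·64)/(238·25) = 10816/5950 = 1.81782
Risk in exposed = 169/407 = 0.41523; risk in unexposed = 25/89 = 0.28090; RR = 1.47823
OR/RR = 1.81782 / 1.47823 = 1.22972
The outcome is not rare, so the OR lies further from 1 than the RR.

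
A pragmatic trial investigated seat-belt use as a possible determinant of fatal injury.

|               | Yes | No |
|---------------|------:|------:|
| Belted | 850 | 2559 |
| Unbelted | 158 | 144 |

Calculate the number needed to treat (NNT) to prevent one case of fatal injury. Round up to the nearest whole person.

4

Risk in treated group = 850/3409 = 0.24934; risk in control = 158/302 = 0.52318.
Absolute risk reduction = 0.52318 − 0.24934 = 0.27384
NNT = 1 / ARR = 1 / 0.27384 = 3.652 → round up → 4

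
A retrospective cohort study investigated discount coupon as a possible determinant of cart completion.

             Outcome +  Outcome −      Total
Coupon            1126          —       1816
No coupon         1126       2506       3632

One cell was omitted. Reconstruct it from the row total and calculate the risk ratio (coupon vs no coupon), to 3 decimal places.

2.000

The missing cell is in the exposed row: 1816 − 1126 = 690.
So a = 1126, b = 690, c = 1126, d = 2506.
RR = [a/(a+b)] / [c/(c+d)] = (1126/1816) / (1126/3632) = 0.62004/0.31002 = 2.00000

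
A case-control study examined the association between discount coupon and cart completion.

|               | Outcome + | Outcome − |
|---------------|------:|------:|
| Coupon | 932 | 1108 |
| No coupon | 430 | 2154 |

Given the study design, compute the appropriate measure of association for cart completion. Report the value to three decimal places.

Cells: a = 932, b = 1108, c = 430, d = 2154.
This is a case-control study: participants were sampled on outcome status, so risks in the source population cannot be estimated directly — relative risk is not valid here. The odds ratio is the appropriate measure.
OR = (a·d)/(b·c) = (932 × 2154) / (1108 × 430) = 2007528 / 476440 = 4.21360

4.214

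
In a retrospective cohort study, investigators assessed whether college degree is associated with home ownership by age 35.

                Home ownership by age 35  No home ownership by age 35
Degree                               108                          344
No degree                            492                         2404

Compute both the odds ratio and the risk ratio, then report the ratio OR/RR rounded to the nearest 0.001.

Cells: a = 108, b = 344, c = 492, d = 2404.
OR = (108·2404)/(344·492) = 259632/169248 = 1.53403
Risk in exposed = 108/452 = 0.23894; risk in unexposed = 492/2896 = 0.16989; RR = 1.40643
OR/RR = 1.53403 / 1.40643 = 1.09073
The outcome is not rare, so the OR lies further from 1 than the RR.

1.091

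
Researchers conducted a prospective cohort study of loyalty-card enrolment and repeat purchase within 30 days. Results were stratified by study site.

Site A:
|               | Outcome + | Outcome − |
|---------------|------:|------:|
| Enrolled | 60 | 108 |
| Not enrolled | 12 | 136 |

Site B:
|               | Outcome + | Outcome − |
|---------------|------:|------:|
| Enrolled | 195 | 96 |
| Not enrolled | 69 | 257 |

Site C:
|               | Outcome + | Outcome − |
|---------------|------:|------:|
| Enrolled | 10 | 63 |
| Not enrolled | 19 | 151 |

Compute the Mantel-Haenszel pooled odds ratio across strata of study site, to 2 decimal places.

5.73

OR_MH = Σ(aᵢdᵢ/nᵢ) / Σ(bᵢcᵢ/nᵢ), where nᵢ is the stratum total.
Stratum 1 (Site A): n = 316; a·d/n = 60·136/316 = 25.8228; b·c/n = 108·12/316 = 4.1013
Stratum 2 (Site B): n = 617; a·d/n = 195·257/617 = 81.2237; b·c/n = 96·69/617 = 10.7358
Stratum 3 (Site C): n = 243; a·d/n = 10·151/243 = 6.2140; b·c/n = 63·19/243 = 4.9259
OR_MH = (25.8228 + 81.2237 + 6.2140) / (4.1013 + 10.7358 + 4.9259) = 113.2604 / 19.7630 = 5.73093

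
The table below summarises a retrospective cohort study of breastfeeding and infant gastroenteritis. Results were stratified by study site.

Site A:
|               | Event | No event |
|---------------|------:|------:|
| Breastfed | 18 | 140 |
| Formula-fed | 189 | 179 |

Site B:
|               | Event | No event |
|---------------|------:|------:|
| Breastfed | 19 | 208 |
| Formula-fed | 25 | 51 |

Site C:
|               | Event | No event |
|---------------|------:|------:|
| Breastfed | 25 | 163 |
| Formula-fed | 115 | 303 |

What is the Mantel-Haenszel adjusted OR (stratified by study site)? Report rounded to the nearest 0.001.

0.222

OR_MH = Σ(aᵢdᵢ/nᵢ) / Σ(bᵢcᵢ/nᵢ), where nᵢ is the stratum total.
Stratum 1 (Site A): n = 526; a·d/n = 18·179/526 = 6.1255; b·c/n = 140·189/526 = 50.3042
Stratum 2 (Site B): n = 303; a·d/n = 19·51/303 = 3.1980; b·c/n = 208·25/303 = 17.1617
Stratum 3 (Site C): n = 606; a·d/n = 25·303/606 = 12.5000; b·c/n = 163·115/606 = 30.9323
OR_MH = (6.1255 + 3.1980 + 12.5000) / (50.3042 + 17.1617 + 30.9323) = 21.8235 / 98.3982 = 0.22179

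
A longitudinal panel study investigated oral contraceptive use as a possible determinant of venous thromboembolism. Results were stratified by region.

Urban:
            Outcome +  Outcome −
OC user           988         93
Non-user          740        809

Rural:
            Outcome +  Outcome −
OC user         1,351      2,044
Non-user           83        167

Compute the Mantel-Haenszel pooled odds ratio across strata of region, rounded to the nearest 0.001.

5.031

OR_MH = Σ(aᵢdᵢ/nᵢ) / Σ(bᵢcᵢ/nᵢ), where nᵢ is the stratum total.
Stratum 1 (Urban): n = 2630; a·d/n = 988·809/2630 = 303.9133; b·c/n = 93·740/2630 = 26.1673
Stratum 2 (Rural): n = 3645; a·d/n = 1351·167/3645 = 61.8977; b·c/n = 2044·83/3645 = 46.5438
OR_MH = (303.9133 + 61.8977) / (26.1673 + 46.5438) = 365.8110 / 72.7111 = 5.03102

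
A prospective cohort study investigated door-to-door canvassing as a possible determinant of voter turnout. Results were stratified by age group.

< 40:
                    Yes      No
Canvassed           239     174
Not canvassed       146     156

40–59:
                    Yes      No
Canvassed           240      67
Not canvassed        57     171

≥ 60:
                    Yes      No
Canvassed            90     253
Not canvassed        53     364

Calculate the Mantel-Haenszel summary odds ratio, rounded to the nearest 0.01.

2.85

OR_MH = Σ(aᵢdᵢ/nᵢ) / Σ(bᵢcᵢ/nᵢ), where nᵢ is the stratum total.
Stratum 1 (< 40): n = 715; a·d/n = 239·156/715 = 52.1455; b·c/n = 174·146/715 = 35.5301
Stratum 2 (40–59): n = 535; a·d/n = 240·171/535 = 76.7103; b·c/n = 67·57/535 = 7.1383
Stratum 3 (≥ 60): n = 760; a·d/n = 90·364/760 = 43.1053; b·c/n = 253·53/760 = 17.6434
OR_MH = (52.1455 + 76.7103 + 43.1053) / (35.5301 + 7.1383 + 17.6434) = 171.9610 / 60.3118 = 2.85120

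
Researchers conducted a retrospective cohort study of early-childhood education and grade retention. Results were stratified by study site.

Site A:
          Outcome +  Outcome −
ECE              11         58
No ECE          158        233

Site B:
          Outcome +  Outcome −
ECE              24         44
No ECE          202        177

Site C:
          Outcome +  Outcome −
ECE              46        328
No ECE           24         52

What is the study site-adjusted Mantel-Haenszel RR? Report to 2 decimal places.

RR_MH = Σ(aᵢ·n₀ᵢ/nᵢ) / Σ(cᵢ·n₁ᵢ/nᵢ), with n₁ᵢ = aᵢ+bᵢ (exposed), n₀ᵢ = cᵢ+dᵢ (unexposed), nᵢ = n₁ᵢ+n₀ᵢ.
Stratum 1 (Site A): n₁ = 69, n₀ = 391, n = 460; a·n₀/n = 11·391/460 = 9.3500; c·n₁/n = 158·69/460 = 23.7000
Stratum 2 (Site B): n₁ = 68, n₀ = 379, n = 447; a·n₀/n = 24·379/447 = 20.3490; c·n₁/n = 202·68/447 = 30.7293
Stratum 3 (Site C): n₁ = 374, n₀ = 76, n = 450; a·n₀/n = 46·76/450 = 7.7689; c·n₁/n = 24·374/450 = 19.9467
RR_MH = (9.3500 + 20.3490 + 7.7689) / (23.7000 + 30.7293 + 19.9467) = 37.4679 / 74.3760 = 0.50376

0.50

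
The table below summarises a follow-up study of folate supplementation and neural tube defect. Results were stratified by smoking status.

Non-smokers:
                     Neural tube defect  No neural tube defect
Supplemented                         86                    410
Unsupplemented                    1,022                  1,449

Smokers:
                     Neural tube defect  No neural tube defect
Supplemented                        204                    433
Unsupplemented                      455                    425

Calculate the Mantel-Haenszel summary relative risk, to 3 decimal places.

RR_MH = Σ(aᵢ·n₀ᵢ/nᵢ) / Σ(cᵢ·n₁ᵢ/nᵢ), with n₁ᵢ = aᵢ+bᵢ (exposed), n₀ᵢ = cᵢ+dᵢ (unexposed), nᵢ = n₁ᵢ+n₀ᵢ.
Stratum 1 (Non-smokers): n₁ = 496, n₀ = 2471, n = 2967; a·n₀/n = 86·2471/2967 = 71.6232; c·n₁/n = 1022·496/2967 = 170.8500
Stratum 2 (Smokers): n₁ = 637, n₀ = 880, n = 1517; a·n₀/n = 204·880/1517 = 118.3388; c·n₁/n = 455·637/1517 = 191.0580
RR_MH = (71.6232 + 118.3388) / (170.8500 + 191.0580) = 189.9620 / 361.9080 = 0.52489

0.525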